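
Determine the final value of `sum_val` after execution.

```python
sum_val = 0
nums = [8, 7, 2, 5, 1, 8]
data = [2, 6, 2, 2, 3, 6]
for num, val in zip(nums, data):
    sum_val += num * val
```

Let's trace through this code step by step.

Initialize: sum_val = 0
Initialize: nums = [8, 7, 2, 5, 1, 8]
Initialize: data = [2, 6, 2, 2, 3, 6]
Entering loop: for num, val in zip(nums, data):

After execution: sum_val = 123
123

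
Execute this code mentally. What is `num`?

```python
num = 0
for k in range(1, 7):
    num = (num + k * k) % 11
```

Let's trace through this code step by step.

Initialize: num = 0
Entering loop: for k in range(1, 7):

After execution: num = 3
3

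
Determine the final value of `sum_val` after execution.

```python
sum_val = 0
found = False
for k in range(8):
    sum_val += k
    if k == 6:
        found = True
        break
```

Let's trace through this code step by step.

Initialize: sum_val = 0
Initialize: found = False
Entering loop: for k in range(8):

After execution: sum_val = 21
21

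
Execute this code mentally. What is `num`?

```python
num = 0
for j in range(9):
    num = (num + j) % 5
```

Let's trace through this code step by step.

Initialize: num = 0
Entering loop: for j in range(9):

After execution: num = 1
1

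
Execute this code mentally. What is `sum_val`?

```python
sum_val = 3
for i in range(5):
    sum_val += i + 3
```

Let's trace through this code step by step.

Initialize: sum_val = 3
Entering loop: for i in range(5):

After execution: sum_val = 28
28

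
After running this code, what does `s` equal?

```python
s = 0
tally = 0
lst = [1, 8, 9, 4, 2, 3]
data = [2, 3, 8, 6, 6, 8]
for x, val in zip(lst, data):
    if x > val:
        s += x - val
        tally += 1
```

Let's trace through this code step by step.

Initialize: s = 0
Initialize: tally = 0
Initialize: lst = [1, 8, 9, 4, 2, 3]
Initialize: data = [2, 3, 8, 6, 6, 8]
Entering loop: for x, val in zip(lst, data):

After execution: s = 6
6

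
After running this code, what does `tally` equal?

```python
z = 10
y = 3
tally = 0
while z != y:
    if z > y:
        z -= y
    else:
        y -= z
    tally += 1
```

Let's trace through this code step by step.

Initialize: z = 10
Initialize: y = 3
Initialize: tally = 0
Entering loop: while z != y:

After execution: tally = 5
5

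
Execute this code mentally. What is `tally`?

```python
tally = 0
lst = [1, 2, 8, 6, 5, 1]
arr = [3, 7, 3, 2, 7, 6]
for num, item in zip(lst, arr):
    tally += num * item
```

Let's trace through this code step by step.

Initialize: tally = 0
Initialize: lst = [1, 2, 8, 6, 5, 1]
Initialize: arr = [3, 7, 3, 2, 7, 6]
Entering loop: for num, item in zip(lst, arr):

After execution: tally = 94
94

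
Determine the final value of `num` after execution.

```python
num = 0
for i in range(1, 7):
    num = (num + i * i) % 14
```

Let's trace through this code step by step.

Initialize: num = 0
Entering loop: for i in range(1, 7):

After execution: num = 7
7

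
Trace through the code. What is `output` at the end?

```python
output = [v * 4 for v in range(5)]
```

Let's trace through this code step by step.

Initialize: output = [v * 4 for v in range(5)]

After execution: output = [0, 4, 8, 12, 16]
[0, 4, 8, 12, 16]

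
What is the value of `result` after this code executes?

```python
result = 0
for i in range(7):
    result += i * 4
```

Let's trace through this code step by step.

Initialize: result = 0
Entering loop: for i in range(7):

After execution: result = 84
84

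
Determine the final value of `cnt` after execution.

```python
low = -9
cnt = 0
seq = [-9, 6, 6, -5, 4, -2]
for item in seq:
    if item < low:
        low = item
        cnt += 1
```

Let's trace through this code step by step.

Initialize: low = -9
Initialize: cnt = 0
Initialize: seq = [-9, 6, 6, -5, 4, -2]
Entering loop: for item in seq:

After execution: cnt = 0
0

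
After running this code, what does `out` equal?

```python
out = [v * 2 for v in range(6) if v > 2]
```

Let's trace through this code step by step.

Initialize: out = [v * 2 for v in range(6) if v > 2]

After execution: out = [6, 8, 10]
[6, 8, 10]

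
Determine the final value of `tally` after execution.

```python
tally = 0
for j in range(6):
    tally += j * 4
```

Let's trace through this code step by step.

Initialize: tally = 0
Entering loop: for j in range(6):

After execution: tally = 60
60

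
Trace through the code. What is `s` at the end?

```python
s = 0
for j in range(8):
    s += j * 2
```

Let's trace through this code step by step.

Initialize: s = 0
Entering loop: for j in range(8):

After execution: s = 56
56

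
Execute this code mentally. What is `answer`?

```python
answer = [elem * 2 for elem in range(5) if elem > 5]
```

Let's trace through this code step by step.

Initialize: answer = [elem * 2 for elem in range(5) if elem > 5]

After execution: answer = []
[]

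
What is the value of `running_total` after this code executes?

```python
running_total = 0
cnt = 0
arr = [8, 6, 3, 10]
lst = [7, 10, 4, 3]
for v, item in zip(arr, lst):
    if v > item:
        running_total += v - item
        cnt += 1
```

Let's trace through this code step by step.

Initialize: running_total = 0
Initialize: cnt = 0
Initialize: arr = [8, 6, 3, 10]
Initialize: lst = [7, 10, 4, 3]
Entering loop: for v, item in zip(arr, lst):

After execution: running_total = 8
8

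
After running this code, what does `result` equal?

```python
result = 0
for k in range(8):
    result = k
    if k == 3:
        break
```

Let's trace through this code step by step.

Initialize: result = 0
Entering loop: for k in range(8):

After execution: result = 3
3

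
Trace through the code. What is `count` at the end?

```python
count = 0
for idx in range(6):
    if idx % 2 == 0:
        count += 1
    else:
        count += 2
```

Let's trace through this code step by step.

Initialize: count = 0
Entering loop: for idx in range(6):

After execution: count = 9
9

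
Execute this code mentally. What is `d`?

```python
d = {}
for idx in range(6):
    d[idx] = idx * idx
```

Let's trace through this code step by step.

Initialize: d = {}
Entering loop: for idx in range(6):

After execution: d = {0: 0, 1: 1, 2: 4, 3: 9, 4: 16, 5: 25}
{0: 0, 1: 1, 2: 4, 3: 9, 4: 16, 5: 25}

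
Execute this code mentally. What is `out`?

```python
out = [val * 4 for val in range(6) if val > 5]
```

Let's trace through this code step by step.

Initialize: out = [val * 4 for val in range(6) if val > 5]

After execution: out = []
[]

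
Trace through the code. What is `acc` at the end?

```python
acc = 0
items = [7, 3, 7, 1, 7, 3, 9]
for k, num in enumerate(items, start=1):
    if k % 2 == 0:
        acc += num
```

Let's trace through this code step by step.

Initialize: acc = 0
Initialize: items = [7, 3, 7, 1, 7, 3, 9]
Entering loop: for k, num in enumerate(items, start=1):

After execution: acc = 7
7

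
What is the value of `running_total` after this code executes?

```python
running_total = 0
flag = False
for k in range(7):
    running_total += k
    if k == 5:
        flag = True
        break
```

Let's trace through this code step by step.

Initialize: running_total = 0
Initialize: flag = False
Entering loop: for k in range(7):

After execution: running_total = 15
15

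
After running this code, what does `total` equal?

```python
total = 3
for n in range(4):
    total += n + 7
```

Let's trace through this code step by step.

Initialize: total = 3
Entering loop: for n in range(4):

After execution: total = 37
37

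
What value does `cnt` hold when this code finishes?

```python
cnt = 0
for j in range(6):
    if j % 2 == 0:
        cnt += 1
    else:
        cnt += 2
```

Let's trace through this code step by step.

Initialize: cnt = 0
Entering loop: for j in range(6):

After execution: cnt = 9
9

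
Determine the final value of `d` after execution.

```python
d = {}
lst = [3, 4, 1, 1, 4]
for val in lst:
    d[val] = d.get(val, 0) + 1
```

Let's trace through this code step by step.

Initialize: d = {}
Initialize: lst = [3, 4, 1, 1, 4]
Entering loop: for val in lst:

After execution: d = {3: 1, 4: 2, 1: 2}
{3: 1, 4: 2, 1: 2}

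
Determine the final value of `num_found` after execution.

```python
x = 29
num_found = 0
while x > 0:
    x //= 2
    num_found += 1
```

Let's trace through this code step by step.

Initialize: x = 29
Initialize: num_found = 0
Entering loop: while x > 0:

After execution: num_found = 5
5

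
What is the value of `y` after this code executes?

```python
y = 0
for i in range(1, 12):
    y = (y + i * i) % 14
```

Let's trace through this code step by step.

Initialize: y = 0
Entering loop: for i in range(1, 12):

After execution: y = 2
2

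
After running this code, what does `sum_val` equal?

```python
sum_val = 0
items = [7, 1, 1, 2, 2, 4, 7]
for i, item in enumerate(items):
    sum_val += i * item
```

Let's trace through this code step by step.

Initialize: sum_val = 0
Initialize: items = [7, 1, 1, 2, 2, 4, 7]
Entering loop: for i, item in enumerate(items):

After execution: sum_val = 79
79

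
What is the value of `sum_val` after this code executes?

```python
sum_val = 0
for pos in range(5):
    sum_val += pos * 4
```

Let's trace through this code step by step.

Initialize: sum_val = 0
Entering loop: for pos in range(5):

After execution: sum_val = 40
40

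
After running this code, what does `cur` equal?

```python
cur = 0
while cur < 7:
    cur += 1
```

Let's trace through this code step by step.

Initialize: cur = 0
Entering loop: while cur < 7:

After execution: cur = 7
7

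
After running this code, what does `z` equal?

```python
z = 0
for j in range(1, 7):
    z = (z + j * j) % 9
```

Let's trace through this code step by step.

Initialize: z = 0
Entering loop: for j in range(1, 7):

After execution: z = 1
1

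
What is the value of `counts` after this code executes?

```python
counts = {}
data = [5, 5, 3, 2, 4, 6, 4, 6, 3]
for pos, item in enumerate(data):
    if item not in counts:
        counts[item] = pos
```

Let's trace through this code step by step.

Initialize: counts = {}
Initialize: data = [5, 5, 3, 2, 4, 6, 4, 6, 3]
Entering loop: for pos, item in enumerate(data):

After execution: counts = {5: 0, 3: 2, 2: 3, 4: 4, 6: 5}
{5: 0, 3: 2, 2: 3, 4: 4, 6: 5}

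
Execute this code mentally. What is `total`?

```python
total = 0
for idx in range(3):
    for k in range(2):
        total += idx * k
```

Let's trace through this code step by step.

Initialize: total = 0
Entering loop: for idx in range(3):

After execution: total = 3
3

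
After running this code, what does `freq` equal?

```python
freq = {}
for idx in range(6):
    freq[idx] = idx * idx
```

Let's trace through this code step by step.

Initialize: freq = {}
Entering loop: for idx in range(6):

After execution: freq = {0: 0, 1: 1, 2: 4, 3: 9, 4: 16, 5: 25}
{0: 0, 1: 1, 2: 4, 3: 9, 4: 16, 5: 25}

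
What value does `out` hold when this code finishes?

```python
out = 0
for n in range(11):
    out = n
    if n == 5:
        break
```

Let's trace through this code step by step.

Initialize: out = 0
Entering loop: for n in range(11):

After execution: out = 5
5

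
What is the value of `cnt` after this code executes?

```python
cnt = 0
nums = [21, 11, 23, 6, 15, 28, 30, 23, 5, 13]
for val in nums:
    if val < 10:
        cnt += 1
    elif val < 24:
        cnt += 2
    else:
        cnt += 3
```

Let's trace through this code step by step.

Initialize: cnt = 0
Initialize: nums = [21, 11, 23, 6, 15, 28, 30, 23, 5, 13]
Entering loop: for val in nums:

After execution: cnt = 20
20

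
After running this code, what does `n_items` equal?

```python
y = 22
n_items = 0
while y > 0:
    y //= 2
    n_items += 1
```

Let's trace through this code step by step.

Initialize: y = 22
Initialize: n_items = 0
Entering loop: while y > 0:

After execution: n_items = 5
5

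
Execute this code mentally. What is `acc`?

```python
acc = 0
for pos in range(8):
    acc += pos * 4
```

Let's trace through this code step by step.

Initialize: acc = 0
Entering loop: for pos in range(8):

After execution: acc = 112
112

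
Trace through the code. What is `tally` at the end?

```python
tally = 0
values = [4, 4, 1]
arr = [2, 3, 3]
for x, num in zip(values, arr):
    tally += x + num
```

Let's trace through this code step by step.

Initialize: tally = 0
Initialize: values = [4, 4, 1]
Initialize: arr = [2, 3, 3]
Entering loop: for x, num in zip(values, arr):

After execution: tally = 17
17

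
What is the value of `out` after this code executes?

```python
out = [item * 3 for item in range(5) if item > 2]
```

Let's trace through this code step by step.

Initialize: out = [item * 3 for item in range(5) if item > 2]

After execution: out = [9, 12]
[9, 12]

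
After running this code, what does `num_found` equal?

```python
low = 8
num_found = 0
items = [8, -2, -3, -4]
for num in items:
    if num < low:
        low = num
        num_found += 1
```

Let's trace through this code step by step.

Initialize: low = 8
Initialize: num_found = 0
Initialize: items = [8, -2, -3, -4]
Entering loop: for num in items:

After execution: num_found = 3
3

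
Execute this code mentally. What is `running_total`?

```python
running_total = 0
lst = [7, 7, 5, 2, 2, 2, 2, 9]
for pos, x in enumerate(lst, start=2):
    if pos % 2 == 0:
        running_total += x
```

Let's trace through this code step by step.

Initialize: running_total = 0
Initialize: lst = [7, 7, 5, 2, 2, 2, 2, 9]
Entering loop: for pos, x in enumerate(lst, start=2):

After execution: running_total = 16
16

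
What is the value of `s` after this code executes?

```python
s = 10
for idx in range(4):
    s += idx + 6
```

Let's trace through this code step by step.

Initialize: s = 10
Entering loop: for idx in range(4):

After execution: s = 40
40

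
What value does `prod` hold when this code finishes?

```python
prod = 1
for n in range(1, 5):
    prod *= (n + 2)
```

Let's trace through this code step by step.

Initialize: prod = 1
Entering loop: for n in range(1, 5):

After execution: prod = 360
360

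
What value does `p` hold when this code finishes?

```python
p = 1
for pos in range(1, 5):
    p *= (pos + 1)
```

Let's trace through this code step by step.

Initialize: p = 1
Entering loop: for pos in range(1, 5):

After execution: p = 120
120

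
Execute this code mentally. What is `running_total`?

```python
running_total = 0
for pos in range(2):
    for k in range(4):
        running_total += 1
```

Let's trace through this code step by step.

Initialize: running_total = 0
Entering loop: for pos in range(2):

After execution: running_total = 8
8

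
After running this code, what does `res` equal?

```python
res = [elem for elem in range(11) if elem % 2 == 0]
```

Let's trace through this code step by step.

Initialize: res = [elem for elem in range(11) if elem % 2 == 0]

After execution: res = [0, 2, 4, 6, 8, 10]
[0, 2, 4, 6, 8, 10]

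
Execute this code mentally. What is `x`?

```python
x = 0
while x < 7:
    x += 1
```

Let's trace through this code step by step.

Initialize: x = 0
Entering loop: while x < 7:

After execution: x = 7
7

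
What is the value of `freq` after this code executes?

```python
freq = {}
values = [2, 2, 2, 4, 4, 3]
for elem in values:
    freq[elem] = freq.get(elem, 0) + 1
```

Let's trace through this code step by step.

Initialize: freq = {}
Initialize: values = [2, 2, 2, 4, 4, 3]
Entering loop: for elem in values:

After execution: freq = {2: 3, 4: 2, 3: 1}
{2: 3, 4: 2, 3: 1}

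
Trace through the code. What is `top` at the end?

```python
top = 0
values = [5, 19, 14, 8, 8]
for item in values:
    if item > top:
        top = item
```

Let's trace through this code step by step.

Initialize: top = 0
Initialize: values = [5, 19, 14, 8, 8]
Entering loop: for item in values:

After execution: top = 19
19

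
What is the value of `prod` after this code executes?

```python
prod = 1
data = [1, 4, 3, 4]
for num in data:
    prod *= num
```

Let's trace through this code step by step.

Initialize: prod = 1
Initialize: data = [1, 4, 3, 4]
Entering loop: for num in data:

After execution: prod = 48
48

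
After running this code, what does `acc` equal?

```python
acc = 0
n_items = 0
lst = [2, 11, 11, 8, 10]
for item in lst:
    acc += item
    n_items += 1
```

Let's trace through this code step by step.

Initialize: acc = 0
Initialize: n_items = 0
Initialize: lst = [2, 11, 11, 8, 10]
Entering loop: for item in lst:

After execution: acc = 42
42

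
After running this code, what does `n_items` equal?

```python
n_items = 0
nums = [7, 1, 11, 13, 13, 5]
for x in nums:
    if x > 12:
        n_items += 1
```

Let's trace through this code step by step.

Initialize: n_items = 0
Initialize: nums = [7, 1, 11, 13, 13, 5]
Entering loop: for x in nums:

After execution: n_items = 2
2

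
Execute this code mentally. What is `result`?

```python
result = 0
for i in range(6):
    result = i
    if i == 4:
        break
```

Let's trace through this code step by step.

Initialize: result = 0
Entering loop: for i in range(6):

After execution: result = 4
4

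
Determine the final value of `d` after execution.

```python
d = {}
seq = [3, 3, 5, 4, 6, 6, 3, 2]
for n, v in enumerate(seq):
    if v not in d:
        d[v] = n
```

Let's trace through this code step by step.

Initialize: d = {}
Initialize: seq = [3, 3, 5, 4, 6, 6, 3, 2]
Entering loop: for n, v in enumerate(seq):

After execution: d = {3: 0, 5: 2, 4: 3, 6: 4, 2: 7}
{3: 0, 5: 2, 4: 3, 6: 4, 2: 7}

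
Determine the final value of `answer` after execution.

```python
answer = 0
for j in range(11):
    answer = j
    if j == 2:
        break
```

Let's trace through this code step by step.

Initialize: answer = 0
Entering loop: for j in range(11):

After execution: answer = 2
2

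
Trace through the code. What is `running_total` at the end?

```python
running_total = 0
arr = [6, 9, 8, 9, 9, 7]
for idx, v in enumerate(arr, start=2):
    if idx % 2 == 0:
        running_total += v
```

Let's trace through this code step by step.

Initialize: running_total = 0
Initialize: arr = [6, 9, 8, 9, 9, 7]
Entering loop: for idx, v in enumerate(arr, start=2):

After execution: running_total = 23
23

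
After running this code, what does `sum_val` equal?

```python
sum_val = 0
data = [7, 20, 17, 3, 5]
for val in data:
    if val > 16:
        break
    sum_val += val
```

Let's trace through this code step by step.

Initialize: sum_val = 0
Initialize: data = [7, 20, 17, 3, 5]
Entering loop: for val in data:

After execution: sum_val = 7
7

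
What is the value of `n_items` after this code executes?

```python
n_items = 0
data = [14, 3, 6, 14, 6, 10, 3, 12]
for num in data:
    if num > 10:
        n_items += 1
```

Let's trace through this code step by step.

Initialize: n_items = 0
Initialize: data = [14, 3, 6, 14, 6, 10, 3, 12]
Entering loop: for num in data:

After execution: n_items = 3
3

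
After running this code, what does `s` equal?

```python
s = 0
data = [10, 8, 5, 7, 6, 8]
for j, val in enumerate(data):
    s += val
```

Let's trace through this code step by step.

Initialize: s = 0
Initialize: data = [10, 8, 5, 7, 6, 8]
Entering loop: for j, val in enumerate(data):

After execution: s = 44
44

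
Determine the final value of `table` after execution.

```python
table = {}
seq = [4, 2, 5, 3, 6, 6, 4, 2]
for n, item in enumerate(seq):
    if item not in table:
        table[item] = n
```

Let's trace through this code step by step.

Initialize: table = {}
Initialize: seq = [4, 2, 5, 3, 6, 6, 4, 2]
Entering loop: for n, item in enumerate(seq):

After execution: table = {4: 0, 2: 1, 5: 2, 3: 3, 6: 4}
{4: 0, 2: 1, 5: 2, 3: 3, 6: 4}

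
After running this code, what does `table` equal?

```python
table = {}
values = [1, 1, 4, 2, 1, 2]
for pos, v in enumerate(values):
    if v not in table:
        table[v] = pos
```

Let's trace through this code step by step.

Initialize: table = {}
Initialize: values = [1, 1, 4, 2, 1, 2]
Entering loop: for pos, v in enumerate(values):

After execution: table = {1: 0, 4: 2, 2: 3}
{1: 0, 4: 2, 2: 3}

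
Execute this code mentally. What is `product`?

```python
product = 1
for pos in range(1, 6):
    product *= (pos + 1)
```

Let's trace through this code step by step.

Initialize: product = 1
Entering loop: for pos in range(1, 6):

After execution: product = 720
720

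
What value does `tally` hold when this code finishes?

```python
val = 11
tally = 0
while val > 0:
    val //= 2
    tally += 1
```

Let's trace through this code step by step.

Initialize: val = 11
Initialize: tally = 0
Entering loop: while val > 0:

After execution: tally = 4
4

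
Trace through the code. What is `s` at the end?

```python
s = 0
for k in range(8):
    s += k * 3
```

Let's trace through this code step by step.

Initialize: s = 0
Entering loop: for k in range(8):

After execution: s = 84
84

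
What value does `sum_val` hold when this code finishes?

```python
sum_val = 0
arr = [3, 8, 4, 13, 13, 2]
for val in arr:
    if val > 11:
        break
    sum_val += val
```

Let's trace through this code step by step.

Initialize: sum_val = 0
Initialize: arr = [3, 8, 4, 13, 13, 2]
Entering loop: for val in arr:

After execution: sum_val = 15
15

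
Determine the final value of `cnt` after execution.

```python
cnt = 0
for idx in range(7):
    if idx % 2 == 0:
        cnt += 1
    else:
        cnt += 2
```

Let's trace through this code step by step.

Initialize: cnt = 0
Entering loop: for idx in range(7):

After execution: cnt = 10
10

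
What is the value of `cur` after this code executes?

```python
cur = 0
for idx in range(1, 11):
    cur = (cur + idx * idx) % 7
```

Let's trace through this code step by step.

Initialize: cur = 0
Entering loop: for idx in range(1, 11):

After execution: cur = 0
0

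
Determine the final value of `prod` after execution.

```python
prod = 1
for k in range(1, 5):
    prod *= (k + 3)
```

Let's trace through this code step by step.

Initialize: prod = 1
Entering loop: for k in range(1, 5):

After execution: prod = 840
840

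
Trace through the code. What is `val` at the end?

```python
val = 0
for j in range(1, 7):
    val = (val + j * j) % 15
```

Let's trace through this code step by step.

Initialize: val = 0
Entering loop: for j in range(1, 7):

After execution: val = 1
1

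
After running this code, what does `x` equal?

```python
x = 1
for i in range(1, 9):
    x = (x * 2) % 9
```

Let's trace through this code step by step.

Initialize: x = 1
Entering loop: for i in range(1, 9):

After execution: x = 4
4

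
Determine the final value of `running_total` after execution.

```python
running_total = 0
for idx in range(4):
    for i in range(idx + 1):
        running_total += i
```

Let's trace through this code step by step.

Initialize: running_total = 0
Entering loop: for idx in range(4):

After execution: running_total = 10
10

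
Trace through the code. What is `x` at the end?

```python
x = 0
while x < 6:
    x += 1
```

Let's trace through this code step by step.

Initialize: x = 0
Entering loop: while x < 6:

After execution: x = 6
6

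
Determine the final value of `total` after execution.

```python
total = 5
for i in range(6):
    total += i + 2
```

Let's trace through this code step by step.

Initialize: total = 5
Entering loop: for i in range(6):

After execution: total = 32
32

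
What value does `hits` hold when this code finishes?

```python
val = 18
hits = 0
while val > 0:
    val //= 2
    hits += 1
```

Let's trace through this code step by step.

Initialize: val = 18
Initialize: hits = 0
Entering loop: while val > 0:

After execution: hits = 5
5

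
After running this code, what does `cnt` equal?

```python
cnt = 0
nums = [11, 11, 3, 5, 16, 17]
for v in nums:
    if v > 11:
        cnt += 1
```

Let's trace through this code step by step.

Initialize: cnt = 0
Initialize: nums = [11, 11, 3, 5, 16, 17]
Entering loop: for v in nums:

After execution: cnt = 2
2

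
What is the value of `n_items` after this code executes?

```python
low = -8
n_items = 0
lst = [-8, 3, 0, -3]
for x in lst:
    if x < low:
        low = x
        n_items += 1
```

Let's trace through this code step by step.

Initialize: low = -8
Initialize: n_items = 0
Initialize: lst = [-8, 3, 0, -3]
Entering loop: for x in lst:

After execution: n_items = 0
0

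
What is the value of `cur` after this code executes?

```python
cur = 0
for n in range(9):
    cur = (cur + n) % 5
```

Let's trace through this code step by step.

Initialize: cur = 0
Entering loop: for n in range(9):

After execution: cur = 1
1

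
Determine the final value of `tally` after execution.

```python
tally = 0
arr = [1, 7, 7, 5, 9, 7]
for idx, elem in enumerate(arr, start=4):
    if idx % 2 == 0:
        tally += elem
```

Let's trace through this code step by step.

Initialize: tally = 0
Initialize: arr = [1, 7, 7, 5, 9, 7]
Entering loop: for idx, elem in enumerate(arr, start=4):

After execution: tally = 17
17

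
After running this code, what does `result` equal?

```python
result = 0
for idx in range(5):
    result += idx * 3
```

Let's trace through this code step by step.

Initialize: result = 0
Entering loop: for idx in range(5):

After execution: result = 30
30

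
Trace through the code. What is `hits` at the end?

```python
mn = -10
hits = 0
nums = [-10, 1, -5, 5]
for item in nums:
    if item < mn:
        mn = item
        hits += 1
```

Let's trace through this code step by step.

Initialize: mn = -10
Initialize: hits = 0
Initialize: nums = [-10, 1, -5, 5]
Entering loop: for item in nums:

After execution: hits = 0
0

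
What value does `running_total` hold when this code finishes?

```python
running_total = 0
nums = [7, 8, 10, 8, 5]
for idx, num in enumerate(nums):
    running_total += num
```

Let's trace through this code step by step.

Initialize: running_total = 0
Initialize: nums = [7, 8, 10, 8, 5]
Entering loop: for idx, num in enumerate(nums):

After execution: running_total = 38
38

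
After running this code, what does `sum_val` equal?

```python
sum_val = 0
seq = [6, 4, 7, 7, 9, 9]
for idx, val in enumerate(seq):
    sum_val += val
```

Let's trace through this code step by step.

Initialize: sum_val = 0
Initialize: seq = [6, 4, 7, 7, 9, 9]
Entering loop: for idx, val in enumerate(seq):

After execution: sum_val = 42
42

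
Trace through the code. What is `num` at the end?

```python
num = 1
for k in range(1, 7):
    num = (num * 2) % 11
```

Let's trace through this code step by step.

Initialize: num = 1
Entering loop: for k in range(1, 7):

After execution: num = 9
9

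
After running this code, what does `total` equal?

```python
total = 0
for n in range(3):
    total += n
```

Let's trace through this code step by step.

Initialize: total = 0
Entering loop: for n in range(3):

After execution: total = 3
3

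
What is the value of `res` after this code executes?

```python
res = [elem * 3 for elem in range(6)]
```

Let's trace through this code step by step.

Initialize: res = [elem * 3 for elem in range(6)]

After execution: res = [0, 3, 6, 9, 12, 15]
[0, 3, 6, 9, 12, 15]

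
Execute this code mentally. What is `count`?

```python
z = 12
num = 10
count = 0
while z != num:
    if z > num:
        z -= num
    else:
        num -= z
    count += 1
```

Let's trace through this code step by step.

Initialize: z = 12
Initialize: num = 10
Initialize: count = 0
Entering loop: while z != num:

After execution: count = 5
5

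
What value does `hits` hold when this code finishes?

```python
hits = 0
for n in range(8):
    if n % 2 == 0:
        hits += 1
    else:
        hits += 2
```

Let's trace through this code step by step.

Initialize: hits = 0
Entering loop: for n in range(8):

After execution: hits = 12
12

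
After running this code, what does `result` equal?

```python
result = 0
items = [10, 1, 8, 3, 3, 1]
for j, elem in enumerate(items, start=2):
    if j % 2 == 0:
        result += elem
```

Let's trace through this code step by step.

Initialize: result = 0
Initialize: items = [10, 1, 8, 3, 3, 1]
Entering loop: for j, elem in enumerate(items, start=2):

After execution: result = 21
21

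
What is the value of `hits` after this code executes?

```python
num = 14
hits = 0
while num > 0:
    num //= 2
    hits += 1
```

Let's trace through this code step by step.

Initialize: num = 14
Initialize: hits = 0
Entering loop: while num > 0:

After execution: hits = 4
4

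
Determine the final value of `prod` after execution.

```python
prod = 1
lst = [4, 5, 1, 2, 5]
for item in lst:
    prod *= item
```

Let's trace through this code step by step.

Initialize: prod = 1
Initialize: lst = [4, 5, 1, 2, 5]
Entering loop: for item in lst:

After execution: prod = 200
200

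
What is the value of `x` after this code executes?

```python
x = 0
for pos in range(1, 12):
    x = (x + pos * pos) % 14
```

Let's trace through this code step by step.

Initialize: x = 0
Entering loop: for pos in range(1, 12):

After execution: x = 2
2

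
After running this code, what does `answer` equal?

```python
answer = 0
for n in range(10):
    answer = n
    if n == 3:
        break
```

Let's trace through this code step by step.

Initialize: answer = 0
Entering loop: for n in range(10):

After execution: answer = 3
3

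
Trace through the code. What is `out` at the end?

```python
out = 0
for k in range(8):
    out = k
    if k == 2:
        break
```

Let's trace through this code step by step.

Initialize: out = 0
Entering loop: for k in range(8):

After execution: out = 2
2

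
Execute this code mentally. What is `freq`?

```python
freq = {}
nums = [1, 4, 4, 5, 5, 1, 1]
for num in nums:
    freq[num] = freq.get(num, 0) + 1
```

Let's trace through this code step by step.

Initialize: freq = {}
Initialize: nums = [1, 4, 4, 5, 5, 1, 1]
Entering loop: for num in nums:

After execution: freq = {1: 3, 4: 2, 5: 2}
{1: 3, 4: 2, 5: 2}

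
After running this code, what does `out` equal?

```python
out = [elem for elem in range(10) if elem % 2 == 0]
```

Let's trace through this code step by step.

Initialize: out = [elem for elem in range(10) if elem % 2 == 0]

After execution: out = [0, 2, 4, 6, 8]
[0, 2, 4, 6, 8]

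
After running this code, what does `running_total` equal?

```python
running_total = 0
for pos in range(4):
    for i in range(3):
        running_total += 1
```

Let's trace through this code step by step.

Initialize: running_total = 0
Entering loop: for pos in range(4):

After execution: running_total = 12
12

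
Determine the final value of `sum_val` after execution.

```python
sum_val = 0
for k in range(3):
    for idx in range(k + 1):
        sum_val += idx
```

Let's trace through this code step by step.

Initialize: sum_val = 0
Entering loop: for k in range(3):

After execution: sum_val = 4
4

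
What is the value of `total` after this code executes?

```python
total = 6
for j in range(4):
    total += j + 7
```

Let's trace through this code step by step.

Initialize: total = 6
Entering loop: for j in range(4):

After execution: total = 40
40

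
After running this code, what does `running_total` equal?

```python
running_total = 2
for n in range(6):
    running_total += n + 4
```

Let's trace through this code step by step.

Initialize: running_total = 2
Entering loop: for n in range(6):

After execution: running_total = 41
41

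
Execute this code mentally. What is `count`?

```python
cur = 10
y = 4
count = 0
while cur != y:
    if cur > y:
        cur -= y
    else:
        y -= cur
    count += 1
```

Let's trace through this code step by step.

Initialize: cur = 10
Initialize: y = 4
Initialize: count = 0
Entering loop: while cur != y:

After execution: count = 3
3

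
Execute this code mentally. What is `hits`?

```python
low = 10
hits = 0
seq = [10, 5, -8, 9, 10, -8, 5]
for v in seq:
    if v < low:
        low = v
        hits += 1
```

Let's trace through this code step by step.

Initialize: low = 10
Initialize: hits = 0
Initialize: seq = [10, 5, -8, 9, 10, -8, 5]
Entering loop: for v in seq:

After execution: hits = 2
2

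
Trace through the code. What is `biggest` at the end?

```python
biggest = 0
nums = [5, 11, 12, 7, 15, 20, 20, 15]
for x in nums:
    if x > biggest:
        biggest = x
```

Let's trace through this code step by step.

Initialize: biggest = 0
Initialize: nums = [5, 11, 12, 7, 15, 20, 20, 15]
Entering loop: for x in nums:

After execution: biggest = 20
20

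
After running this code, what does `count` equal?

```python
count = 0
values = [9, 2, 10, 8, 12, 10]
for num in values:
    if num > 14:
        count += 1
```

Let's trace through this code step by step.

Initialize: count = 0
Initialize: values = [9, 2, 10, 8, 12, 10]
Entering loop: for num in values:

After execution: count = 0
0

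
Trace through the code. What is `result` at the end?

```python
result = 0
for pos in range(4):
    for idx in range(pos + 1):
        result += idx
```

Let's trace through this code step by step.

Initialize: result = 0
Entering loop: for pos in range(4):

After execution: result = 10
10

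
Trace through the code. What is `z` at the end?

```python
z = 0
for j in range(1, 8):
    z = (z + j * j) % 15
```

Let's trace through this code step by step.

Initialize: z = 0
Entering loop: for j in range(1, 8):

After execution: z = 5
5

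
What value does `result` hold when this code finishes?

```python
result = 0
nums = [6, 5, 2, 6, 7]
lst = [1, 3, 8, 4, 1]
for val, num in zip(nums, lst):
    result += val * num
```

Let's trace through this code step by step.

Initialize: result = 0
Initialize: nums = [6, 5, 2, 6, 7]
Initialize: lst = [1, 3, 8, 4, 1]
Entering loop: for val, num in zip(nums, lst):

After execution: result = 68
68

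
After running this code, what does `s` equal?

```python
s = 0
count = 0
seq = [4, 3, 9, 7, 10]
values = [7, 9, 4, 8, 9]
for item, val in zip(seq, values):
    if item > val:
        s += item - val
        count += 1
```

Let's trace through this code step by step.

Initialize: s = 0
Initialize: count = 0
Initialize: seq = [4, 3, 9, 7, 10]
Initialize: values = [7, 9, 4, 8, 9]
Entering loop: for item, val in zip(seq, values):

After execution: s = 6
6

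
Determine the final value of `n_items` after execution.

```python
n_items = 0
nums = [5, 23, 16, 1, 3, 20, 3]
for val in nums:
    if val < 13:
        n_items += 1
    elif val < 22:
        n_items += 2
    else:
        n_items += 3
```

Let's trace through this code step by step.

Initialize: n_items = 0
Initialize: nums = [5, 23, 16, 1, 3, 20, 3]
Entering loop: for val in nums:

After execution: n_items = 11
11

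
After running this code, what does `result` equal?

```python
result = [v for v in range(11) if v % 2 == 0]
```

Let's trace through this code step by step.

Initialize: result = [v for v in range(11) if v % 2 == 0]

After execution: result = [0, 2, 4, 6, 8, 10]
[0, 2, 4, 6, 8, 10]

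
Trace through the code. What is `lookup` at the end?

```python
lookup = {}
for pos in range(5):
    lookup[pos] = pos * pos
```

Let's trace through this code step by step.

Initialize: lookup = {}
Entering loop: for pos in range(5):

After execution: lookup = {0: 0, 1: 1, 2: 4, 3: 9, 4: 16}
{0: 0, 1: 1, 2: 4, 3: 9, 4: 16}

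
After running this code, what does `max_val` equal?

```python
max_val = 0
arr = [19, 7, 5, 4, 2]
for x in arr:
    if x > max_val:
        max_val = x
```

Let's trace through this code step by step.

Initialize: max_val = 0
Initialize: arr = [19, 7, 5, 4, 2]
Entering loop: for x in arr:

After execution: max_val = 19
19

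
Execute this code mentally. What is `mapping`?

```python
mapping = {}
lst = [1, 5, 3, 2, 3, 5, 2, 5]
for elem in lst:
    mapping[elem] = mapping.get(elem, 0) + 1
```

Let's trace through this code step by step.

Initialize: mapping = {}
Initialize: lst = [1, 5, 3, 2, 3, 5, 2, 5]
Entering loop: for elem in lst:

After execution: mapping = {1: 1, 5: 3, 3: 2, 2: 2}
{1: 1, 5: 3, 3: 2, 2: 2}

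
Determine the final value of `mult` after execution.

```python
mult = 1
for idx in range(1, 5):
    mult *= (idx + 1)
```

Let's trace through this code step by step.

Initialize: mult = 1
Entering loop: for idx in range(1, 5):

After execution: mult = 120
120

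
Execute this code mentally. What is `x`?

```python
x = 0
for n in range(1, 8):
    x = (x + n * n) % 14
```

Let's trace through this code step by step.

Initialize: x = 0
Entering loop: for n in range(1, 8):

After execution: x = 0
0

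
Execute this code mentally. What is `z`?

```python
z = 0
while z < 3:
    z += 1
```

Let's trace through this code step by step.

Initialize: z = 0
Entering loop: while z < 3:

After execution: z = 3
3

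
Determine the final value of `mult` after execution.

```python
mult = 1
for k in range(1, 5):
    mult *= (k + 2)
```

Let's trace through this code step by step.

Initialize: mult = 1
Entering loop: for k in range(1, 5):

After execution: mult = 360
360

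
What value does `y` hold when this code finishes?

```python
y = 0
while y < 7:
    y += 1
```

Let's trace through this code step by step.

Initialize: y = 0
Entering loop: while y < 7:

After execution: y = 7
7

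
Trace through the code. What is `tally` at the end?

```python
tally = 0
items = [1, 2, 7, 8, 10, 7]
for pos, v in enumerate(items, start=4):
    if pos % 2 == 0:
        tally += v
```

Let's trace through this code step by step.

Initialize: tally = 0
Initialize: items = [1, 2, 7, 8, 10, 7]
Entering loop: for pos, v in enumerate(items, start=4):

After execution: tally = 18
18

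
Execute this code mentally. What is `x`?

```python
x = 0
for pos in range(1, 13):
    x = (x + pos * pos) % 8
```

Let's trace through this code step by step.

Initialize: x = 0
Entering loop: for pos in range(1, 13):

After execution: x = 2
2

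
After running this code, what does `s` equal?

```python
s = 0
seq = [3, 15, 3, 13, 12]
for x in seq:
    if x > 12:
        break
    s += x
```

Let's trace through this code step by step.

Initialize: s = 0
Initialize: seq = [3, 15, 3, 13, 12]
Entering loop: for x in seq:

After execution: s = 3
3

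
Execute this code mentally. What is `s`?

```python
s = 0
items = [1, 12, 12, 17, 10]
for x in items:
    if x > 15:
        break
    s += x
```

Let's trace through this code step by step.

Initialize: s = 0
Initialize: items = [1, 12, 12, 17, 10]
Entering loop: for x in items:

After execution: s = 25
25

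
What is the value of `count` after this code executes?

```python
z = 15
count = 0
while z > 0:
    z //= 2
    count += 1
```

Let's trace through this code step by step.

Initialize: z = 15
Initialize: count = 0
Entering loop: while z > 0:

After execution: count = 4
4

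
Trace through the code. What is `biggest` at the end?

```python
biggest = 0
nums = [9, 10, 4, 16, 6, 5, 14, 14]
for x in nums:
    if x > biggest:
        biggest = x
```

Let's trace through this code step by step.

Initialize: biggest = 0
Initialize: nums = [9, 10, 4, 16, 6, 5, 14, 14]
Entering loop: for x in nums:

After execution: biggest = 16
16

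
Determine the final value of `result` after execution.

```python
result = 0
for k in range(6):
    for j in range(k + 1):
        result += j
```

Let's trace through this code step by step.

Initialize: result = 0
Entering loop: for k in range(6):

After execution: result = 35
35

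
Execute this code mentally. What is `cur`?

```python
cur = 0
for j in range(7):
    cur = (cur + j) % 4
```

Let's trace through this code step by step.

Initialize: cur = 0
Entering loop: for j in range(7):

After execution: cur = 1
1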